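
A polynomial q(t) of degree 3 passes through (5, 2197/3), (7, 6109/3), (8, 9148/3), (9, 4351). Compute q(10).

17932/3

Using the Lagrange interpolation formula with nodes 5, 7, 8, 9:
  L_0(t) = (t - 7)(t - 8)(t - 9) / -24
  L_1(t) = (t - 5)(t - 8)(t - 9) / 4
  L_2(t) = (t - 5)(t - 7)(t - 9) / -3
  L_3(t) = (t - 5)(t - 7)(t - 8) / 8
Then q(t) = 2197/3·L_0(t) + 6109/3·L_1(t) + 9148/3·L_2(t) + 4351·L_3(t).
Expanding and collecting terms gives q(t) = 6t³ + (1/3)t² - 6t + 4.
Evaluating at t = 10: q(10) = 17932/3.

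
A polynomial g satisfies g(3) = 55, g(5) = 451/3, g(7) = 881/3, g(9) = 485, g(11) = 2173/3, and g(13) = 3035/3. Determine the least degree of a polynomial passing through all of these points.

Forward differences of the values at n = 3, 5, 7, 9, 11, 13:
  g  : 55  451/3  881/3  485  2173/3  3035/3
  Δ  : 286/3  430/3  574/3  718/3  862/3
  Δ^2: 48  48  48  48
  Δ^3: 0  0  0
  Δ^4: 0  0
  Δ^5: 0
The second differences are constant (48) and nonzero, while all higher differences vanish, so the minimal degree is 2.

2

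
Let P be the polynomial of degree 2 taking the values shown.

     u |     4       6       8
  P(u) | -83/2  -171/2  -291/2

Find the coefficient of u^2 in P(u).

Write P(u) = au^2 + bu + c. Substituting each data point gives a linear system:
  16a + 4b + c = -83/2
  36a + 6b + c = -171/2
  64a + 8b + c = -291/2
Solving the system yields a = -2, b = -2, c = -3/2.
So P(u) = -2u² - 2u - 3/2.
The leading coefficient is -2.

-2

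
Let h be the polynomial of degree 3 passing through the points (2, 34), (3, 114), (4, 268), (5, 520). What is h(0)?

Write h(u) = au^3 + bu^2 + cu + d. Substituting each data point gives a linear system:
  8a + 4b + 2c + d = 34
  27a + 9b + 3c + d = 114
  64a + 16b + 4c + d = 268
  125a + 25b + 5c + d = 520
Solving the system yields a = 4, b = 1, c = -1, d = 0.
So h(u) = 4u³ + u² - u.
Then h(0) = 0.

0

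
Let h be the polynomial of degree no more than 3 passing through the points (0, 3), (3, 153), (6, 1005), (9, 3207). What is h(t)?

h(t) = 4t^3 + 3t^2 + 5t + 3

Using the Lagrange interpolation formula with nodes 0, 3, 6, 9:
  L_0(t) = (t - 3)(t - 6)(t - 9) / -162
  L_1(t) = t(t - 6)(t - 9) / 54
  L_2(t) = t(t - 3)(t - 9) / -54
  L_3(t) = t(t - 3)(t - 6) / 162
Then h(t) = 3·L_0(t) + 153·L_1(t) + 1005·L_2(t) + 3207·L_3(t).
Expanding and collecting terms gives h(t) = 4t^3 + 3t^2 + 5t + 3.
Check: h(0) = 3. ✓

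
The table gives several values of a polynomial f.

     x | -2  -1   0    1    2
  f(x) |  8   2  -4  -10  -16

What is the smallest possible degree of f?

1

Forward differences of the values at x = -2, -1, 0, 1, 2:
  f  : 8  2  -4  -10  -16
  Δ  : -6  -6  -6  -6
  Δ^2: 0  0  0
  Δ^3: 0  0
  Δ^4: 0
The first differences are constant (-6) and nonzero, while all higher differences vanish, so the minimal degree is 1.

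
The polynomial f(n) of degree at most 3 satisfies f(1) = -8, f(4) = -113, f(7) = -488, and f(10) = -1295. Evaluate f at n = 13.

Write f(n) = an^3 + bn^2 + cn + d. Substituting each data point gives a linear system:
  a + b + c + d = -8
  64a + 16b + 4c + d = -113
  343a + 49b + 7c + d = -488
  1000a + 100b + 10c + d = -1295
Solving the system yields a = -1, b = -3, c = 1, d = -5.
So f(n) = -n³ - 3n² + n - 5.
Then f(13) = -2696.

-2696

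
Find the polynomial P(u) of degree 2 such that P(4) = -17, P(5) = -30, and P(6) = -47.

P(u) = -2u^2 + 5u - 5

Write P(u) = au^2 + bu + c. Substituting each data point gives a linear system:
  16a + 4b + c = -17
  25a + 5b + c = -30
  36a + 6b + c = -47
Solving the system yields a = -2, b = 5, c = -5.
So P(u) = -2u^2 + 5u - 5.
Check: P(6) = -47. ✓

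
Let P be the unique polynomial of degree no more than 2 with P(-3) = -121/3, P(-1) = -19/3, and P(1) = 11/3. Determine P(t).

P(t) = -3t^2 + 5t + 5/3

Write P(t) = at^2 + bt + c. Substituting each data point gives a linear system:
  9a - 3b + c = -121/3
  a - b + c = -19/3
  a + b + c = 11/3
Solving the system yields a = -3, b = 5, c = 5/3.
So P(t) = -3t² + 5t + 5/3.
Check: P(1) = 11/3. ✓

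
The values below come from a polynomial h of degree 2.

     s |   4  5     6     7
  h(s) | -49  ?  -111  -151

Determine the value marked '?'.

On equispaced nodes a degree-2 polynomial has vanishing third forward difference, so
  - h(4) + 3·h(5) - 3·h(6) + h(7) = 0.
Substituting the known values and solving for h(5):
  3·h(5) = -231
  h(5) = -77.

-77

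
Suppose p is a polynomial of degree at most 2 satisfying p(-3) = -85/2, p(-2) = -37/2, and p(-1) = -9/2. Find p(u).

Write p(u) = au^2 + bu + c. Substituting each data point gives a linear system:
  9a - 3b + c = -85/2
  4a - 2b + c = -37/2
  a - b + c = -9/2
Solving the system yields a = -5, b = -1, c = -1/2.
So p(u) = -5u^2 - u - 1/2.
Check: p(-3) = -85/2. ✓

p(u) = -5u^2 - u - 1/2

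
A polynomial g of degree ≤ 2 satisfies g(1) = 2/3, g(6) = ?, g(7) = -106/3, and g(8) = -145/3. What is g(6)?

The 3 known points determine the degree-2 polynomial uniquely.
Write g(n) = an^2 + bn + c. Substituting each data point gives a linear system:
  a + b + c = 2/3
  49a + 7b + c = -106/3
  64a + 8b + c = -145/3
Solving the system yields a = -1, b = 2, c = -1/3.
So g(n) = -n^2 + 2n - 1/3.
Then g(6) = -73/3.

-73/3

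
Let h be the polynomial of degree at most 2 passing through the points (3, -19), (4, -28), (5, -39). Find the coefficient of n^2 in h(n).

Write h(n) = an^2 + bn + c. Substituting each data point gives a linear system:
  9a + 3b + c = -19
  16a + 4b + c = -28
  25a + 5b + c = -39
Solving the system yields a = -1, b = -2, c = -4.
So h(n) = -n^2 - 2n - 4.
The leading coefficient is -1.

-1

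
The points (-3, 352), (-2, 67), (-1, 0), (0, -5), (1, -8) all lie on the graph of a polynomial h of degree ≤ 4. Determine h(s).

h(s) = 4s^4 - 2s^3 - 3s^2 - 2s - 5

Write h(s) = as^4 + bs^3 + cs^2 + ds + e. Substituting each data point gives a linear system:
  81a - 27b + 9c - 3d + e = 352
  16a - 8b + 4c - 2d + e = 67
  a - b + c - d + e = 0
  e = -5
  a + b + c + d + e = -8
Solving the system yields a = 4, b = -2, c = -3, d = -2, e = -5.
So h(s) = 4s^4 - 2s^3 - 3s^2 - 2s - 5.
Check: h(-3) = 352. ✓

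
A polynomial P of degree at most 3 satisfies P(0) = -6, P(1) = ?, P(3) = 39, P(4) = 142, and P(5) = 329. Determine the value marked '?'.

The 4 known points determine the degree-3 polynomial uniquely.
Write P(x) = ax^3 + bx^2 + cx + d. Substituting each data point gives a linear system:
  d = -6
  27a + 9b + 3c + d = 39
  64a + 16b + 4c + d = 142
  125a + 25b + 5c + d = 329
Solving the system yields a = 4, b = -6, c = -3, d = -6.
So P(x) = 4x³ - 6x² - 3x - 6.
Then P(1) = -11.

-11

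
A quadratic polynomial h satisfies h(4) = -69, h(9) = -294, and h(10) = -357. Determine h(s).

h(s) = -3s^2 - 6s + 3

Write h(s) = as^2 + bs + c. Substituting each data point gives a linear system:
  16a + 4b + c = -69
  81a + 9b + c = -294
  100a + 10b + c = -357
Solving the system yields a = -3, b = -6, c = 3.
So h(s) = -3s² - 6s + 3.
Check: h(9) = -294. ✓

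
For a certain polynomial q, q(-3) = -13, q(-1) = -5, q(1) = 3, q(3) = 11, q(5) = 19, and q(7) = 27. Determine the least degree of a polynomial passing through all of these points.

Forward differences of the values at s = -3, -1, 1, 3, 5, 7:
  q  : -13  -5  3  11  19  27
  Δ  : 8  8  8  8  8
  Δ^2: 0  0  0  0
  Δ^3: 0  0  0
  Δ^4: 0  0
  Δ^5: 0
The first differences are constant (8) and nonzero, while all higher differences vanish, so the minimal degree is 1.

1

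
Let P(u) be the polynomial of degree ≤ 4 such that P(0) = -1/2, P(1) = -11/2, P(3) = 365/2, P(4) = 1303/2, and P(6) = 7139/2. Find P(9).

37493/2

Using the Lagrange interpolation formula with nodes 0, 1, 3, 4, 6:
  L_0(u) = (u - 1)(u - 3)(u - 4)(u - 6) / 72
  L_1(u) = u(u - 3)(u - 4)(u - 6) / -30
  L_2(u) = u(u - 1)(u - 4)(u - 6) / 18
  L_3(u) = u(u - 1)(u - 3)(u - 6) / -24
  L_4(u) = u(u - 1)(u - 3)(u - 4) / 180
Then P(u) = -1/2·L_0(u) - 11/2·L_1(u) + 365/2·L_2(u) + 1303/2·L_3(u) + 7139/2·L_4(u).
Expanding and collecting terms gives P(u) = 3u⁴ - u³ - 2u² - 5u - 1/2.
Evaluating at u = 9: P(9) = 37493/2.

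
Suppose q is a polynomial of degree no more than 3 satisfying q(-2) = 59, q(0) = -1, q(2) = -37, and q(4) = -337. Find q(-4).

Write q(n) = an^3 + bn^2 + cn + d. Substituting each data point gives a linear system:
  -8a + 4b - 2c + d = 59
  d = -1
  8a + 4b + 2c + d = -37
  64a + 16b + 4c + d = -337
Solving the system yields a = -6, b = 3, c = 0, d = -1.
So q(n) = -6n^3 + 3n^2 - 1.
Then q(-4) = 431.

431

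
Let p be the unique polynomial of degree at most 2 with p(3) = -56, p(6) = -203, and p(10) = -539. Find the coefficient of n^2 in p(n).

Write p(n) = an^2 + bn + c. Substituting each data point gives a linear system:
  9a + 3b + c = -56
  36a + 6b + c = -203
  100a + 10b + c = -539
Solving the system yields a = -5, b = -4, c = 1.
So p(n) = -5n² - 4n + 1.
The leading coefficient is -5.

-5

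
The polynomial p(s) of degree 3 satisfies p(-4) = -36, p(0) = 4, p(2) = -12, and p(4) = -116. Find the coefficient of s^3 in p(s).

Write p(s) = as^3 + bs^2 + cs + d. Substituting each data point gives a linear system:
  -64a + 16b - 4c + d = -36
  d = 4
  8a + 4b + 2c + d = -12
  64a + 16b + 4c + d = -116
Solving the system yields a = -1, b = -5, c = 6, d = 4.
So p(s) = -s^3 - 5s^2 + 6s + 4.
The leading coefficient is -1.

-1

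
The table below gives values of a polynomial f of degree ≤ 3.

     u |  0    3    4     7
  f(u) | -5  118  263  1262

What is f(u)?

Using the Lagrange interpolation formula with nodes 0, 3, 4, 7:
  L_0(u) = (u - 3)(u - 4)(u - 7) / -84
  L_1(u) = u(u - 4)(u - 7) / 12
  L_2(u) = u(u - 3)(u - 7) / -12
  L_3(u) = u(u - 3)(u - 4) / 84
Then f(u) = -5·L_0(u) + 118·L_1(u) + 263·L_2(u) + 1262·L_3(u).
Expanding and collecting terms gives f(u) = 3u^3 + 5u^2 - u - 5.
Check: f(7) = 1262. ✓

f(u) = 3u^3 + 5u^2 - u - 5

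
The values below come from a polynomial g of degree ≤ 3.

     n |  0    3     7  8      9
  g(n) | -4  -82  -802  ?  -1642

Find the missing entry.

-1172

The 4 known points determine the degree-3 polynomial uniquely.
Write g(n) = an^3 + bn^2 + cn + d. Substituting each data point gives a linear system:
  d = -4
  27a + 9b + 3c + d = -82
  343a + 49b + 7c + d = -802
  729a + 81b + 9c + d = -1642
Solving the system yields a = -2, b = -2, c = -2, d = -4.
So g(n) = -2n³ - 2n² - 2n - 4.
Then g(8) = -1172.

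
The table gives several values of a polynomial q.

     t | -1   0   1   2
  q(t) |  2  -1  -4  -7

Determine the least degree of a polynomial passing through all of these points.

1

Forward differences of the values at t = -1, 0, 1, 2:
  q  : 2  -1  -4  -7
  Δ  : -3  -3  -3
  Δ^2: 0  0
  Δ^3: 0
The first differences are constant (-3) and nonzero, while all higher differences vanish, so the minimal degree is 1.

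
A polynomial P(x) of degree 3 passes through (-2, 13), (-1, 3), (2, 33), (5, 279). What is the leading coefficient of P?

1

Write P(x) = ax^3 + bx^2 + cx + d. Substituting each data point gives a linear system:
  -8a + 4b - 2c + d = 13
  -a + b - c + d = 3
  8a + 4b + 2c + d = 33
  125a + 25b + 5c + d = 279
Solving the system yields a = 1, b = 6, c = 1, d = -1.
So P(x) = x³ + 6x² + x - 1.
The leading coefficient is 1.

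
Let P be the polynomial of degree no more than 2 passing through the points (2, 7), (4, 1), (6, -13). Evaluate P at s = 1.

Forward differences of the values at s = 2, 4, 6:
  P  : 7  1  -13
  Δ  : -6  -14
  Δ^2: -8
The second differences are constant, confirming degree 2.
Interpolating (Newton forward form) and evaluating at s = 1 gives P(1) = 7.

7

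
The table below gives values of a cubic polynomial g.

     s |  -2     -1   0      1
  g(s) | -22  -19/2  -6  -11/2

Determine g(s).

g(s) = s^3 - (3/2)s^2 + s - 6

Write g(s) = as^3 + bs^2 + cs + d. Substituting each data point gives a linear system:
  -8a + 4b - 2c + d = -22
  -a + b - c + d = -19/2
  d = -6
  a + b + c + d = -11/2
Solving the system yields a = 1, b = -3/2, c = 1, d = -6.
So g(s) = s^3 - (3/2)s^2 + s - 6.
Check: g(-2) = -22. ✓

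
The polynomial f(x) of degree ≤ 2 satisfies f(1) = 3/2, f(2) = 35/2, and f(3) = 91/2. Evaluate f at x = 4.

171/2

Using the Lagrange interpolation formula with nodes 1, 2, 3:
  L_0(x) = (x - 2)(x - 3) / 2
  L_1(x) = (x - 1)(x - 3) / -1
  L_2(x) = (x - 1)(x - 2) / 2
Then f(x) = 3/2·L_0(x) + 35/2·L_1(x) + 91/2·L_2(x).
Expanding and collecting terms gives f(x) = 6x² - 2x - 5/2.
Evaluating at x = 4: f(4) = 171/2.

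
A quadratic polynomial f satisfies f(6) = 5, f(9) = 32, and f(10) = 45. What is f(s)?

f(s) = s^2 - 6s + 5

Using the Lagrange interpolation formula with nodes 6, 9, 10:
  L_0(s) = (s - 9)(s - 10) / 12
  L_1(s) = (s - 6)(s - 10) / -3
  L_2(s) = (s - 6)(s - 9) / 4
Then f(s) = 5·L_0(s) + 32·L_1(s) + 45·L_2(s).
Expanding and collecting terms gives f(s) = s² - 6s + 5.
Check: f(9) = 32. ✓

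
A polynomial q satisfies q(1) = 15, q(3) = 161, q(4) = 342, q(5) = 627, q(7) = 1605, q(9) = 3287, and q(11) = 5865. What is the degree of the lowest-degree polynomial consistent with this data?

3

Divided differences on the nodes 1, 3, 4, 5, 7, 9, 11:
  order 0: 15  161  342  627  1605  3287  5865
  order 1: 73  181  285  489  841  1289
  order 2: 36  52  68  88  112
  order 3: 4  4  4  4
  order 4: 0  0  0
  order 5: 0  0
  order 6: 0
The order-3 divided differences are all 4 (nonzero) and every higher order vanishes, so the data lies on a polynomial of degree exactly 3.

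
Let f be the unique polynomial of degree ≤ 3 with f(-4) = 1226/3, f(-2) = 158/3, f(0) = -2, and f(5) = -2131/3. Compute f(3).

Using the Lagrange interpolation formula with nodes -4, -2, 0, 5:
  L_0(u) = (u + 2)u(u - 5) / -72
  L_1(u) = (u + 4)u(u - 5) / 28
  L_2(u) = (u + 4)(u + 2)(u - 5) / -40
  L_3(u) = (u + 4)(u + 2)u / 315
Then f(u) = 1226/3·L_0(u) + 158/3·L_1(u) - 2·L_2(u) - 2131/3·L_3(u).
Expanding and collecting terms gives f(u) = -6u^3 + (5/3)u^2 - 2.
Evaluating at u = 3: f(3) = -149.

-149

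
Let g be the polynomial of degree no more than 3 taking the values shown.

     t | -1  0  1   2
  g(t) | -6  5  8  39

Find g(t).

g(t) = 6t^3 - 4t^2 + t + 5

Using the Lagrange interpolation formula with nodes -1, 0, 1, 2:
  L_0(t) = t(t - 1)(t - 2) / -6
  L_1(t) = (t + 1)(t - 1)(t - 2) / 2
  L_2(t) = (t + 1)t(t - 2) / -2
  L_3(t) = (t + 1)t(t - 1) / 6
Then g(t) = -6·L_0(t) + 5·L_1(t) + 8·L_2(t) + 39·L_3(t).
Expanding and collecting terms gives g(t) = 6t^3 - 4t^2 + t + 5.
Check: g(-1) = -6. ✓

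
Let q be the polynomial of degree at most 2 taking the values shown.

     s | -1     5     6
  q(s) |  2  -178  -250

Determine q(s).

Using the Lagrange interpolation formula with nodes -1, 5, 6:
  L_0(s) = (s - 5)(s - 6) / 42
  L_1(s) = (s + 1)(s - 6) / -6
  L_2(s) = (s + 1)(s - 5) / 7
Then q(s) = 2·L_0(s) - 178·L_1(s) - 250·L_2(s).
Expanding and collecting terms gives q(s) = -6s^2 - 6s + 2.
Check: q(5) = -178. ✓

q(s) = -6s^2 - 6s + 2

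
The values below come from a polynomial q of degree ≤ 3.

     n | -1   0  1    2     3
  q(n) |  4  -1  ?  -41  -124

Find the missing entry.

-8

On equispaced nodes a degree-3 polynomial has vanishing fourth forward difference, so
  q(-1) - 4·q(0) + 6·q(1) - 4·q(2) + q(3) = 0.
Substituting the known values and solving for q(1):
  6·q(1) = -48
  q(1) = -8.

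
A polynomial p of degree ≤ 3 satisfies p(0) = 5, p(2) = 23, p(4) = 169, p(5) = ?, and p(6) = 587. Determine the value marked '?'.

The 4 known points determine the degree-3 polynomial uniquely.
Write p(x) = ax^3 + bx^2 + cx + d. Substituting each data point gives a linear system:
  d = 5
  8a + 4b + 2c + d = 23
  64a + 16b + 4c + d = 169
  216a + 36b + 6c + d = 587
Solving the system yields a = 3, b = -2, c = 1, d = 5.
So p(x) = 3x^3 - 2x^2 + x + 5.
Then p(5) = 335.

335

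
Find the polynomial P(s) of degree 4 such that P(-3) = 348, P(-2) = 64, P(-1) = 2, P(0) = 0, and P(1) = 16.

Using the Lagrange interpolation formula with nodes -3, -2, -1, 0, 1:
  L_0(s) = (s + 2)(s + 1)s(s - 1) / 24
  L_1(s) = (s + 3)(s + 1)s(s - 1) / -6
  L_2(s) = (s + 3)(s + 2)s(s - 1) / 4
  L_3(s) = (s + 3)(s + 2)(s + 1)(s - 1) / -6
  L_4(s) = (s + 3)(s + 2)(s + 1)s / 24
Then P(s) = 348·L_0(s) + 64·L_1(s) + 2·L_2(s) + 0·L_3(s) + 16·L_4(s).
Expanding and collecting terms gives P(s) = 5s⁴ + 3s³ + 4s² + 4s.
Check: P(1) = 16. ✓

P(s) = 5s^4 + 3s^3 + 4s^2 + 4s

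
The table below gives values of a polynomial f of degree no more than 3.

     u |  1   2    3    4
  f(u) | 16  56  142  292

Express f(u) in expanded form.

Using the Lagrange interpolation formula with nodes 1, 2, 3, 4:
  L_0(u) = (u - 2)(u - 3)(u - 4) / -6
  L_1(u) = (u - 1)(u - 3)(u - 4) / 2
  L_2(u) = (u - 1)(u - 2)(u - 4) / -2
  L_3(u) = (u - 1)(u - 2)(u - 3) / 6
Then f(u) = 16·L_0(u) + 56·L_1(u) + 142·L_2(u) + 292·L_3(u).
Expanding and collecting terms gives f(u) = 3u^3 + 5u^2 + 4u + 4.
Check: f(3) = 142. ✓

f(u) = 3u^3 + 5u^2 + 4u + 4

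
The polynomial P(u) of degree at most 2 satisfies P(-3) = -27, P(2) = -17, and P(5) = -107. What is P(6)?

Using the Lagrange interpolation formula with nodes -3, 2, 5:
  L_0(u) = (u - 2)(u - 5) / 40
  L_1(u) = (u + 3)(u - 5) / -15
  L_2(u) = (u + 3)(u - 2) / 24
Then P(u) = -27·L_0(u) - 17·L_1(u) - 107·L_2(u).
Expanding and collecting terms gives P(u) = -4u^2 - 2u + 3.
Evaluating at u = 6: P(6) = -153.

-153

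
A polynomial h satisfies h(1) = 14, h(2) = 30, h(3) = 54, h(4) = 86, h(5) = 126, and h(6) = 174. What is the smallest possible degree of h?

Forward differences of the values at s = 1, 2, 3, 4, 5, 6:
  h  : 14  30  54  86  126  174
  Δ  : 16  24  32  40  48
  Δ^2: 8  8  8  8
  Δ^3: 0  0  0
  Δ^4: 0  0
  Δ^5: 0
The second differences are constant (8) and nonzero, while all higher differences vanish, so the minimal degree is 2.

2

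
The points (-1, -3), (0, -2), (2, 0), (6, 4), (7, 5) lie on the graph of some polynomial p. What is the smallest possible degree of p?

Divided differences on the nodes -1, 0, 2, 6, 7:
  order 0: -3  -2  0  4  5
  order 1: 1  1  1  1
  order 2: 0  0  0
  order 3: 0  0
  order 4: 0
The order-1 divided differences are all 1 (nonzero) and every higher order vanishes, so the data lies on a polynomial of degree exactly 1.

1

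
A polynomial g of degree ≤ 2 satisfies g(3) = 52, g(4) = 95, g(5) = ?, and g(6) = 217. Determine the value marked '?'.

The 3 known points determine the degree-2 polynomial uniquely.
Write g(u) = au^2 + bu + c. Substituting each data point gives a linear system:
  9a + 3b + c = 52
  16a + 4b + c = 95
  36a + 6b + c = 217
Solving the system yields a = 6, b = 1, c = -5.
So g(u) = 6u² + u - 5.
Then g(5) = 150.

150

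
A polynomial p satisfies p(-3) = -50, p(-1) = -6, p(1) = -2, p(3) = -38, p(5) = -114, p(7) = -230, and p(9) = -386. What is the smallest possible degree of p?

2

Forward differences of the values at x = -3, -1, 1, 3, 5, 7, 9:
  p  : -50  -6  -2  -38  -114  -230  -386
  Δ  : 44  4  -36  -76  -116  -156
  Δ^2: -40  -40  -40  -40  -40
  Δ^3: 0  0  0  0
  Δ^4: 0  0  0
  Δ^5: 0  0
  Δ^6: 0
The second differences are constant (-40) and nonzero, while all higher differences vanish, so the minimal degree is 2.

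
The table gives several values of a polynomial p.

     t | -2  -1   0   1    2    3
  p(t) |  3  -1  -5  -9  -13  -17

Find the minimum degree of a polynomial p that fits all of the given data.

Forward differences of the values at t = -2, -1, 0, 1, 2, 3:
  p  : 3  -1  -5  -9  -13  -17
  Δ  : -4  -4  -4  -4  -4
  Δ^2: 0  0  0  0
  Δ^3: 0  0  0
  Δ^4: 0  0
  Δ^5: 0
The first differences are constant (-4) and nonzero, while all higher differences vanish, so the minimal degree is 1.

1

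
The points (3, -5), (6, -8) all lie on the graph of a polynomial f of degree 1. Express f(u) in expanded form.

Write f(u) = au + b. Substituting each data point gives a linear system:
  3a + b = -5
  6a + b = -8
Solving the system yields a = -1, b = -2.
So f(u) = -u - 2.
Check: f(3) = -5. ✓

f(u) = -u - 2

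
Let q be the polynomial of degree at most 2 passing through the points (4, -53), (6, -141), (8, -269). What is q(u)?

q(u) = -5u^2 + 6u + 3

Write q(u) = au^2 + bu + c. Substituting each data point gives a linear system:
  16a + 4b + c = -53
  36a + 6b + c = -141
  64a + 8b + c = -269
Solving the system yields a = -5, b = 6, c = 3.
So q(u) = -5u² + 6u + 3.
Check: q(6) = -141. ✓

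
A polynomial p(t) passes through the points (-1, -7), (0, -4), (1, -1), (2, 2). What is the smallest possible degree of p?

Forward differences of the values at t = -1, 0, 1, 2:
  p  : -7  -4  -1  2
  Δ  : 3  3  3
  Δ^2: 0  0
  Δ^3: 0
The first differences are constant (3) and nonzero, while all higher differences vanish, so the minimal degree is 1.

1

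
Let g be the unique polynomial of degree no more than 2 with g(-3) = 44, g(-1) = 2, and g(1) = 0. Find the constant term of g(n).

-4

Write g(n) = an^2 + bn + c. Substituting each data point gives a linear system:
  9a - 3b + c = 44
  a - b + c = 2
  a + b + c = 0
Solving the system yields a = 5, b = -1, c = -4.
So g(n) = 5n² - n - 4.
The constant term is -4.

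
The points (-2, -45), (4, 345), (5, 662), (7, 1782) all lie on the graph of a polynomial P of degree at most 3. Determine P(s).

Write P(s) = as^3 + bs^2 + cs + d. Substituting each data point gives a linear system:
  -8a + 4b - 2c + d = -45
  64a + 16b + 4c + d = 345
  125a + 25b + 5c + d = 662
  343a + 49b + 7c + d = 1782
Solving the system yields a = 5, b = 1, c = 3, d = -3.
So P(s) = 5s^3 + s^2 + 3s - 3.
Check: P(-2) = -45. ✓

P(s) = 5s^3 + s^2 + 3s - 3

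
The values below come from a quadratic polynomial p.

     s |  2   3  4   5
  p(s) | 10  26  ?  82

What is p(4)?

50

The 3 known points determine the degree-2 polynomial uniquely.
Write p(s) = as^2 + bs + c. Substituting each data point gives a linear system:
  4a + 2b + c = 10
  9a + 3b + c = 26
  25a + 5b + c = 82
Solving the system yields a = 4, b = -4, c = 2.
So p(s) = 4s^2 - 4s + 2.
Then p(4) = 50.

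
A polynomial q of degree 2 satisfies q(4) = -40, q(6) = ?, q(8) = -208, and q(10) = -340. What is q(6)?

-108

The 3 known points determine the degree-2 polynomial uniquely.
Write q(t) = at^2 + bt + c. Substituting each data point gives a linear system:
  16a + 4b + c = -40
  64a + 8b + c = -208
  100a + 10b + c = -340
Solving the system yields a = -4, b = 6, c = 0.
So q(t) = -4t^2 + 6t.
Then q(6) = -108.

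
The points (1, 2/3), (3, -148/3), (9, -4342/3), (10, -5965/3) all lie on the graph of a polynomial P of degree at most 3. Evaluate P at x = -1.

8/3

Write P(x) = ax^3 + bx^2 + cx + d. Substituting each data point gives a linear system:
  a + b + c + d = 2/3
  27a + 9b + 3c + d = -148/3
  729a + 81b + 9c + d = -4342/3
  1000a + 100b + 10c + d = -5965/3
Solving the system yields a = -2, b = 0, c = 1, d = 5/3.
So P(x) = -2x³ + x + 5/3.
Then P(-1) = 8/3.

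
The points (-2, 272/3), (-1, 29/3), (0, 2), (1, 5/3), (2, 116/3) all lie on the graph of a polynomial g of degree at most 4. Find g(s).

Using the Lagrange interpolation formula with nodes -2, -1, 0, 1, 2:
  L_0(s) = (s + 1)s(s - 1)(s - 2) / 24
  L_1(s) = (s + 2)s(s - 1)(s - 2) / -6
  L_2(s) = (s + 2)(s + 1)(s - 1)(s - 2) / 4
  L_3(s) = (s + 2)(s + 1)s(s - 2) / -6
  L_4(s) = (s + 2)(s + 1)s(s - 1) / 24
Then g(s) = 272/3·L_0(s) + 29/3·L_1(s) + 2·L_2(s) + 5/3·L_3(s) + 116/3·L_4(s).
Expanding and collecting terms gives g(s) = 4s^4 - 3s^3 - (1/3)s^2 - s + 2.
Check: g(0) = 2. ✓

g(s) = 4s^4 - 3s^3 - (1/3)s^2 - s + 2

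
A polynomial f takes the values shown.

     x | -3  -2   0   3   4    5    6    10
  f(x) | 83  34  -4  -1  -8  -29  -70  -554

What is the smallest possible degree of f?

3

Divided differences on the nodes -3, -2, 0, 3, 4, 5, 6, 10:
  order 0: 83  34  -4  -1  -8  -29  -70  -554
  order 1: -49  -19  1  -7  -21  -41  -121
  order 2: 10  4  -2  -7  -10  -16
  order 3: -1  -1  -1  -1  -1
  order 4: 0  0  0  0
  order 5: 0  0  0
  order 6: 0  0
  order 7: 0
The order-3 divided differences are all -1 (nonzero) and every higher order vanishes, so the data lies on a polynomial of degree exactly 3.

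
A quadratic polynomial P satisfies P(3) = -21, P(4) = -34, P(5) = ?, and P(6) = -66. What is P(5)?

The 3 known points determine the degree-2 polynomial uniquely.
Write P(n) = an^2 + bn + c. Substituting each data point gives a linear system:
  9a + 3b + c = -21
  16a + 4b + c = -34
  36a + 6b + c = -66
Solving the system yields a = -1, b = -6, c = 6.
So P(n) = -n^2 - 6n + 6.
Then P(5) = -49.

-49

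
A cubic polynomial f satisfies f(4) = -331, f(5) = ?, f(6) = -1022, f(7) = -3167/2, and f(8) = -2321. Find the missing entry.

-1225/2

On equispaced nodes a degree-3 polynomial has vanishing fourth forward difference, so
  f(4) - 4·f(5) + 6·f(6) - 4·f(7) + f(8) = 0.
Substituting the known values and solving for f(5):
  -4·f(5) = 2450
  f(5) = -1225/2.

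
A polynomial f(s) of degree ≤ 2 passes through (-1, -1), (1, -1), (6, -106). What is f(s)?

Using the Lagrange interpolation formula with nodes -1, 1, 6:
  L_0(s) = (s - 1)(s - 6) / 14
  L_1(s) = (s + 1)(s - 6) / -10
  L_2(s) = (s + 1)(s - 1) / 35
Then f(s) = -1·L_0(s) - 1·L_1(s) - 106·L_2(s).
Expanding and collecting terms gives f(s) = -3s^2 + 2.
Check: f(1) = -1. ✓

f(s) = -3s^2 + 2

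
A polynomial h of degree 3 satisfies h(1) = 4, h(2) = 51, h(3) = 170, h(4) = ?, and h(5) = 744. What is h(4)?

391

The 4 known points determine the degree-3 polynomial uniquely.
Write h(t) = at^3 + bt^2 + ct + d. Substituting each data point gives a linear system:
  a + b + c + d = 4
  8a + 4b + 2c + d = 51
  27a + 9b + 3c + d = 170
  125a + 25b + 5c + d = 744
Solving the system yields a = 5, b = 6, c = -6, d = -1.
So h(t) = 5t³ + 6t² - 6t - 1.
Then h(4) = 391.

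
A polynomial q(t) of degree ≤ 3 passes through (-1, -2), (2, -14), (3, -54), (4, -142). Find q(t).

q(t) = -3t^3 + 3t^2 + 2t - 6

Write q(t) = at^3 + bt^2 + ct + d. Substituting each data point gives a linear system:
  -a + b - c + d = -2
  8a + 4b + 2c + d = -14
  27a + 9b + 3c + d = -54
  64a + 16b + 4c + d = -142
Solving the system yields a = -3, b = 3, c = 2, d = -6.
So q(t) = -3t³ + 3t² + 2t - 6.
Check: q(3) = -54. ✓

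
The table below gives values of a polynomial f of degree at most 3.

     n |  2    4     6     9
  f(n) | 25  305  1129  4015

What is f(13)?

12455

Write f(n) = an^3 + bn^2 + cn + d. Substituting each data point gives a linear system:
  8a + 4b + 2c + d = 25
  64a + 16b + 4c + d = 305
  216a + 36b + 6c + d = 1129
  729a + 81b + 9c + d = 4015
Solving the system yields a = 6, b = -4, c = -4, d = 1.
So f(n) = 6n^3 - 4n^2 - 4n + 1.
Then f(13) = 12455.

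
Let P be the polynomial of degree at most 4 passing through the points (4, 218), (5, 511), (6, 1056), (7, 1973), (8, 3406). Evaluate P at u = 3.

Write P(u) = au^4 + bu^3 + cu^2 + du + e. Substituting each data point gives a linear system:
  256a + 64b + 16c + 4d + e = 218
  625a + 125b + 25c + 5d + e = 511
  1296a + 216b + 36c + 6d + e = 1056
  2401a + 343b + 49c + 7d + e = 1973
  4096a + 512b + 64c + 8d + e = 3406
Solving the system yields a = 1, b = -2, c = 5, d = 1, e = 6.
So P(u) = u^4 - 2u^3 + 5u^2 + u + 6.
Then P(3) = 81.

81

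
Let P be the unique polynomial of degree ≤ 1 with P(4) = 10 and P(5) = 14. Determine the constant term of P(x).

-6

Write P(x) = ax + b. Substituting each data point gives a linear system:
  4a + b = 10
  5a + b = 14
Solving the system yields a = 4, b = -6.
So P(x) = 4x - 6.
The constant term is -6.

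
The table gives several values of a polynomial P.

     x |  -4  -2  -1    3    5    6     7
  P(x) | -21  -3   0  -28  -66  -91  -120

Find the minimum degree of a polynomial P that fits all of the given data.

Divided differences on the nodes -4, -2, -1, 3, 5, 6, 7:
  order 0: -21  -3  0  -28  -66  -91  -120
  order 1: 9  3  -7  -19  -25  -29
  order 2: -2  -2  -2  -2  -2
  order 3: 0  0  0  0
  order 4: 0  0  0
  order 5: 0  0
  order 6: 0
The order-2 divided differences are all -2 (nonzero) and every higher order vanishes, so the data lies on a polynomial of degree exactly 2.

2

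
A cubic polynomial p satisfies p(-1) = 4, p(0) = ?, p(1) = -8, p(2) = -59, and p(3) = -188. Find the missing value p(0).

The 4 known points determine the degree-3 polynomial uniquely.
Write p(t) = at^3 + bt^2 + ct + d. Substituting each data point gives a linear system:
  -a + b - c + d = 4
  a + b + c + d = -8
  8a + 4b + 2c + d = -59
  27a + 9b + 3c + d = -188
Solving the system yields a = -6, b = -3, c = 0, d = 1.
So p(t) = -6t³ - 3t² + 1.
Then p(0) = 1.

1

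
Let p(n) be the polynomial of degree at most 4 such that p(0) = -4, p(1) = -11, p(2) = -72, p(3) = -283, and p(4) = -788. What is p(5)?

-1779

Using the Lagrange interpolation formula with nodes 0, 1, 2, 3, 4:
  L_0(n) = (n - 1)(n - 2)(n - 3)(n - 4) / 24
  L_1(n) = n(n - 2)(n - 3)(n - 4) / -6
  L_2(n) = n(n - 1)(n - 3)(n - 4) / 4
  L_3(n) = n(n - 1)(n - 2)(n - 4) / -6
  L_4(n) = n(n - 1)(n - 2)(n - 3) / 24
Then p(n) = -4·L_0(n) - 11·L_1(n) - 72·L_2(n) - 283·L_3(n) - 788·L_4(n).
Expanding and collecting terms gives p(n) = -2n^4 - 4n^3 - n^2 - 4.
Evaluating at n = 5: p(5) = -1779.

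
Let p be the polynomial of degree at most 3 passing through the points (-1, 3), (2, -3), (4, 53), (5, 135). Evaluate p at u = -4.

-171

Using the Lagrange interpolation formula with nodes -1, 2, 4, 5:
  L_0(u) = (u - 2)(u - 4)(u - 5) / -90
  L_1(u) = (u + 1)(u - 4)(u - 5) / 18
  L_2(u) = (u + 1)(u - 2)(u - 5) / -10
  L_3(u) = (u + 1)(u - 2)(u - 4) / 18
Then p(u) = 3·L_0(u) - 3·L_1(u) + 53·L_2(u) + 135·L_3(u).
Expanding and collecting terms gives p(u) = 2u^3 - 4u^2 - 4u + 5.
Evaluating at u = -4: p(-4) = -171.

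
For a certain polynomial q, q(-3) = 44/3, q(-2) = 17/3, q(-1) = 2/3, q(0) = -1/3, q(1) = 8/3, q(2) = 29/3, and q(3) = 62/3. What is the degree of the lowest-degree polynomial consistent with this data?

Forward differences of the values at x = -3, -2, -1, 0, 1, 2, 3:
  q  : 44/3  17/3  2/3  -1/3  8/3  29/3  62/3
  Δ  : -9  -5  -1  3  7  11
  Δ^2: 4  4  4  4  4
  Δ^3: 0  0  0  0
  Δ^4: 0  0  0
  Δ^5: 0  0
  Δ^6: 0
The second differences are constant (4) and nonzero, while all higher differences vanish, so the minimal degree is 2.

2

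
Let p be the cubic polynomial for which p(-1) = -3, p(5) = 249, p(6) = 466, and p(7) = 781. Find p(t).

p(t) = 3t^3 - 5t^2 - t + 4

Using the Lagrange interpolation formula with nodes -1, 5, 6, 7:
  L_0(t) = (t - 5)(t - 6)(t - 7) / -336
  L_1(t) = (t + 1)(t - 6)(t - 7) / 12
  L_2(t) = (t + 1)(t - 5)(t - 7) / -7
  L_3(t) = (t + 1)(t - 5)(t - 6) / 16
Then p(t) = -3·L_0(t) + 249·L_1(t) + 466·L_2(t) + 781·L_3(t).
Expanding and collecting terms gives p(t) = 3t^3 - 5t^2 - t + 4.
Check: p(6) = 466. ✓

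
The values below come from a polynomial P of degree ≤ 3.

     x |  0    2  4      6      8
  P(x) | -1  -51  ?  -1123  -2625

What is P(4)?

-345

The 4 known points determine the degree-3 polynomial uniquely.
Write P(x) = ax^3 + bx^2 + cx + d. Substituting each data point gives a linear system:
  d = -1
  8a + 4b + 2c + d = -51
  216a + 36b + 6c + d = -1123
  512a + 64b + 8c + d = -2625
Solving the system yields a = -5, b = -1/2, c = -4, d = -1.
So P(x) = -5x^3 - (1/2)x^2 - 4x - 1.
Then P(4) = -345.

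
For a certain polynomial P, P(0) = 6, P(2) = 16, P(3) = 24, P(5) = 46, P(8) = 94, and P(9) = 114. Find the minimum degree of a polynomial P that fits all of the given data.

2

Divided differences on the nodes 0, 2, 3, 5, 8, 9:
  order 0: 6  16  24  46  94  114
  order 1: 5  8  11  16  20
  order 2: 1  1  1  1
  order 3: 0  0  0
  order 4: 0  0
  order 5: 0
The order-2 divided differences are all 1 (nonzero) and every higher order vanishes, so the data lies on a polynomial of degree exactly 2.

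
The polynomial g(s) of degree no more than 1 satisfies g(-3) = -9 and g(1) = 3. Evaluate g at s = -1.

-3

Write g(s) = as + b. Substituting each data point gives a linear system:
  -3a + b = -9
  a + b = 3
Solving the system yields a = 3, b = 0.
So g(s) = 3s.
Then g(-1) = -3.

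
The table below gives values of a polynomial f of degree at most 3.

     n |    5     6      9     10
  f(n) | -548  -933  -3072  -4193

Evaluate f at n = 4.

-287

Write f(n) = an^3 + bn^2 + cn + d. Substituting each data point gives a linear system:
  125a + 25b + 5c + d = -548
  216a + 36b + 6c + d = -933
  729a + 81b + 9c + d = -3072
  1000a + 100b + 10c + d = -4193
Solving the system yields a = -4, b = -2, c = 1, d = -3.
So f(n) = -4n^3 - 2n^2 + n - 3.
Then f(4) = -287.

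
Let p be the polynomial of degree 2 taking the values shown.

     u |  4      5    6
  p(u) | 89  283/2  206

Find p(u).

p(u) = 6u^2 - (3/2)u - 1

Write p(u) = au^2 + bu + c. Substituting each data point gives a linear system:
  16a + 4b + c = 89
  25a + 5b + c = 283/2
  36a + 6b + c = 206
Solving the system yields a = 6, b = -3/2, c = -1.
So p(u) = 6u^2 - (3/2)u - 1.
Check: p(5) = 283/2. ✓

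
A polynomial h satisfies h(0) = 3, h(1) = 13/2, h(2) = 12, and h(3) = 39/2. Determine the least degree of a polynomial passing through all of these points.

Forward differences of the values at s = 0, 1, 2, 3:
  h  : 3  13/2  12  39/2
  Δ  : 7/2  11/2  15/2
  Δ^2: 2  2
  Δ^3: 0
The second differences are constant (2) and nonzero, while all higher differences vanish, so the minimal degree is 2.

2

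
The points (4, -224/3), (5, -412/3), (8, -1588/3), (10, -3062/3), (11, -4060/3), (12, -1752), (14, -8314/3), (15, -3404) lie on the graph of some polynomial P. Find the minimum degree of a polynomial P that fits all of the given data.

Divided differences on the nodes 4, 5, 8, 10, 11, 12, 14, 15:
  order 0: -224/3  -412/3  -1588/3  -3062/3  -4060/3  -1752  -8314/3  -3404
  order 1: -188/3  -392/3  -737/3  -998/3  -1196/3  -1529/3  -1898/3
  order 2: -17  -23  -29  -33  -37  -41
  order 3: -1  -1  -1  -1  -1
  order 4: 0  0  0  0
  order 5: 0  0  0
  order 6: 0  0
  order 7: 0
The order-3 divided differences are all -1 (nonzero) and every higher order vanishes, so the data lies on a polynomial of degree exactly 3.

3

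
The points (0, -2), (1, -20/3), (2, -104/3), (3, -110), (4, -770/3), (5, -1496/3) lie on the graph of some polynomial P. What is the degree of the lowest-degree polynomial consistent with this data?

Forward differences of the values at u = 0, 1, 2, 3, 4, 5:
  P  : -2  -20/3  -104/3  -110  -770/3  -1496/3
  Δ  : -14/3  -28  -226/3  -440/3  -242
  Δ^2: -70/3  -142/3  -214/3  -286/3
  Δ^3: -24  -24  -24
  Δ^4: 0  0
  Δ^5: 0
The third differences are constant (-24) and nonzero, while all higher differences vanish, so the minimal degree is 3.

3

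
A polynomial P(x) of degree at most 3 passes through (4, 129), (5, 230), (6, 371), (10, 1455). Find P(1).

6

Write P(x) = ax^3 + bx^2 + cx + d. Substituting each data point gives a linear system:
  64a + 16b + 4c + d = 129
  125a + 25b + 5c + d = 230
  216a + 36b + 6c + d = 371
  1000a + 100b + 10c + d = 1455
Solving the system yields a = 1, b = 5, c = -5, d = 5.
So P(x) = x^3 + 5x^2 - 5x + 5.
Then P(1) = 6.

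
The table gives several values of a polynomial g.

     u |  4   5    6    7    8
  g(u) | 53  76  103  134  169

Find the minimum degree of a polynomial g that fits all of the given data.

Forward differences of the values at u = 4, 5, 6, 7, 8:
  g  : 53  76  103  134  169
  Δ  : 23  27  31  35
  Δ^2: 4  4  4
  Δ^3: 0  0
  Δ^4: 0
The second differences are constant (4) and nonzero, while all higher differences vanish, so the minimal degree is 2.

2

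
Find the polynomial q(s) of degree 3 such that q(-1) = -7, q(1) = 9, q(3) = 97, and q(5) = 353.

q(s) = 2s^3 + 3s^2 + 6s - 2

Using the Lagrange interpolation formula with nodes -1, 1, 3, 5:
  L_0(s) = (s - 1)(s - 3)(s - 5) / -48
  L_1(s) = (s + 1)(s - 3)(s - 5) / 16
  L_2(s) = (s + 1)(s - 1)(s - 5) / -16
  L_3(s) = (s + 1)(s - 1)(s - 3) / 48
Then q(s) = -7·L_0(s) + 9·L_1(s) + 97·L_2(s) + 353·L_3(s).
Expanding and collecting terms gives q(s) = 2s³ + 3s² + 6s - 2.
Check: q(3) = 97. ✓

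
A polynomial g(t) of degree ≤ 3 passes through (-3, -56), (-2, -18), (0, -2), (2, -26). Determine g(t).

Write g(t) = at^3 + bt^2 + ct + d. Substituting each data point gives a linear system:
  -27a + 9b - 3c + d = -56
  -8a + 4b - 2c + d = -18
  d = -2
  8a + 4b + 2c + d = -26
Solving the system yields a = 1, b = -5, c = -6, d = -2.
So g(t) = t³ - 5t² - 6t - 2.
Check: g(-3) = -56. ✓

g(t) = t^3 - 5t^2 - 6t - 2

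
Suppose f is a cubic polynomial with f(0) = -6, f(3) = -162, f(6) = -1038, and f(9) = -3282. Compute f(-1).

-2

Write f(s) = as^3 + bs^2 + cs + d. Substituting each data point gives a linear system:
  d = -6
  27a + 9b + 3c + d = -162
  216a + 36b + 6c + d = -1038
  729a + 81b + 9c + d = -3282
Solving the system yields a = -4, b = -4, c = -4, d = -6.
So f(s) = -4s^3 - 4s^2 - 4s - 6.
Then f(-1) = -2.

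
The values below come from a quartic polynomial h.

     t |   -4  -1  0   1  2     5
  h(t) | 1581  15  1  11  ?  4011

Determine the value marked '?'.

123

The 5 known points determine the degree-4 polynomial uniquely.
Write h(t) = at^4 + bt^3 + ct^2 + dt + e. Substituting each data point gives a linear system:
  256a - 64b + 16c - 4d + e = 1581
  a - b + c - d + e = 15
  e = 1
  a + b + c + d + e = 11
  625a + 125b + 25c + 5d + e = 4011
Solving the system yields a = 6, b = 1, c = 6, d = -3, e = 1.
So h(t) = 6t⁴ + t³ + 6t² - 3t + 1.
Then h(2) = 123.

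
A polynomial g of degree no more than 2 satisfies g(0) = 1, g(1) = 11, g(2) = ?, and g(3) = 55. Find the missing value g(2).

On equispaced nodes a degree-2 polynomial has vanishing third forward difference, so
  - g(0) + 3·g(1) - 3·g(2) + g(3) = 0.
Substituting the known values and solving for g(2):
  -3·g(2) = -87
  g(2) = 29.

29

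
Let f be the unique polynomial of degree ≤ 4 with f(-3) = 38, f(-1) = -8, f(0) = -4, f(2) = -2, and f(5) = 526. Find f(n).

f(n) = n^4 - 4n^2 + n - 4

Write f(n) = an^4 + bn^3 + cn^2 + dn + e. Substituting each data point gives a linear system:
  81a - 27b + 9c - 3d + e = 38
  a - b + c - d + e = -8
  e = -4
  16a + 8b + 4c + 2d + e = -2
  625a + 125b + 25c + 5d + e = 526
Solving the system yields a = 1, b = 0, c = -4, d = 1, e = -4.
So f(n) = n⁴ - 4n² + n - 4.
Check: f(-1) = -8. ✓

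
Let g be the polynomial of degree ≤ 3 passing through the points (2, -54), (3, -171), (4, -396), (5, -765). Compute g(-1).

Write g(u) = au^3 + bu^2 + cu + d. Substituting each data point gives a linear system:
  8a + 4b + 2c + d = -54
  27a + 9b + 3c + d = -171
  64a + 16b + 4c + d = -396
  125a + 25b + 5c + d = -765
Solving the system yields a = -6, b = 0, c = -3, d = 0.
So g(u) = -6u³ - 3u.
Then g(-1) = 9.

9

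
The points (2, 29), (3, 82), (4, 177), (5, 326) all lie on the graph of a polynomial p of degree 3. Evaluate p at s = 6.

Write p(s) = as^3 + bs^2 + cs + d. Substituting each data point gives a linear system:
  8a + 4b + 2c + d = 29
  27a + 9b + 3c + d = 82
  64a + 16b + 4c + d = 177
  125a + 25b + 5c + d = 326
Solving the system yields a = 2, b = 3, c = 0, d = 1.
So p(s) = 2s^3 + 3s^2 + 1.
Then p(6) = 541.

541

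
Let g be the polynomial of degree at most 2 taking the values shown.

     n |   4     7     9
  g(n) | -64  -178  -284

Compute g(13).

-568

Using the Lagrange interpolation formula with nodes 4, 7, 9:
  L_0(n) = (n - 7)(n - 9) / 15
  L_1(n) = (n - 4)(n - 9) / -6
  L_2(n) = (n - 4)(n - 7) / 10
Then g(n) = -64·L_0(n) - 178·L_1(n) - 284·L_2(n).
Expanding and collecting terms gives g(n) = -3n^2 - 5n + 4.
Evaluating at n = 13: g(13) = -568.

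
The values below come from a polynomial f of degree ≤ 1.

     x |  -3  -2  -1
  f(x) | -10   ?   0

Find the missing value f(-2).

-5

On equispaced nodes a degree-1 polynomial has vanishing second forward difference, so
  f(-3) - 2·f(-2) + f(-1) = 0.
Substituting the known values and solving for f(-2):
  -2·f(-2) = 10
  f(-2) = -5.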